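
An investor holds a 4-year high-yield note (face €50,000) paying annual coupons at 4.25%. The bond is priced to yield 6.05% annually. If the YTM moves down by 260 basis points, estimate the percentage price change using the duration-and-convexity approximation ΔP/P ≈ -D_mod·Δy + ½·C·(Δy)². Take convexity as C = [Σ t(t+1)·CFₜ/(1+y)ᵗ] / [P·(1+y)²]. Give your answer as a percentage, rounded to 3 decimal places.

With y = 0.0605:
  t   CF        PV=CF/(1+0.0605)^t    t·PV        t(t+1)·PV
  1     2,125.00     2,003.7718     2,003.7718       4,007.5436
  2     2,125.00     1,889.4595     3,778.9190      11,336.7570
  3     2,125.00     1,781.6686     5,345.0057      21,380.0227
  4    52,125.00    41,210.0723   164,840.2892     824,201.4462
  Σ                 46,884.9722   175,967.9857     860,925.7695
P = 46,884.9722; D_Mac = 3.75319 yrs; D_mod = 3.53907 yrs; C = 16.32716.
Duration effect: -3.53907 × (-0.026) = +0.092016
Convexity effect: 0.5 × 16.32716 × (-0.026)² = +0.0055186
ΔP/P ≈ +0.092016 + 0.0055186 = +0.097534 = +9.7534%.

+9.753%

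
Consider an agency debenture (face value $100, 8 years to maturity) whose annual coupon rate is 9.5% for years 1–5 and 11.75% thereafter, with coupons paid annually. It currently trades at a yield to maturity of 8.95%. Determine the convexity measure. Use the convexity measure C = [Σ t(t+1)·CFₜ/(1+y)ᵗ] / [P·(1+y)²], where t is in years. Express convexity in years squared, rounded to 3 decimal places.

With y = 0.0895:
  t   CF        PV=CF/(1+0.0895)^t    t·PV        t(t+1)·PV
  1         9.50         8.7196         8.7196          17.4392
  2         9.50         8.0033        16.0066          48.0198
  3         9.50         7.3458        22.0375          88.1502
  4         9.50         6.7424        26.9696         134.8480
  5         9.50         6.1885        30.9426         185.6559
  6        11.75         7.0255        42.1527         295.0691
  7        11.75         6.4483        45.1383         361.1065
  8       111.75        56.2898       450.3183       4,052.8651
  Σ                    106.7633       642.2854       5,183.1538
P = 106.7633.
Convexity = Σ t(t+1)·PV / [P·(1+y)²] = 5,183.1538 / (106.7633 × 1.187010) = 40.89948.

40.899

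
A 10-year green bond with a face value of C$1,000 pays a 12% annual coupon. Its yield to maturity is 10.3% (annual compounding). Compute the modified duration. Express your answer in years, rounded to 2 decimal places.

5.90 years

Periodic yield y = 0.103. First find Macaulay duration:
  t   CF        PV=CF/(1+0.103)^t    t·PV
  1       120.00       108.7942       108.7942
  2       120.00        98.6348       197.2696
  3       120.00        89.4241       268.2724
  4       120.00        81.0736       324.2942
  5       120.00        73.5028       367.5138
  6       120.00        66.6390       399.8337
  7       120.00        60.4161       422.9127
  8       120.00        54.7743       438.1947
  9       120.00        49.6594       446.9348
  10    1,120.00       420.2066     4,202.0663
  Σ                  1,103.1249     7,176.0864
P = 1,103.1249; Macaulay duration = 7,176.0864 / 1,103.1249 = 6.50523 years.
Modified duration = D_Mac / (1 + y) = 6.50523 / 1.103 = 5.89776 years.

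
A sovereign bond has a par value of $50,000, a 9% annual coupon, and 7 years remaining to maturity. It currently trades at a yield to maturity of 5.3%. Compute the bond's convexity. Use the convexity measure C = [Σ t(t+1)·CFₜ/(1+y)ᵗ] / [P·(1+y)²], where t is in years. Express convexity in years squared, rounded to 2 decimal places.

With y = 0.053:
  t   CF        PV=CF/(1+0.053)^t    t·PV        t(t+1)·PV
  1     4,500.00     4,273.5043     4,273.5043       8,547.0085
  2     4,500.00     4,058.4086     8,116.8172      24,350.4517
  3     4,500.00     3,854.1392    11,562.4177      46,249.6708
  4     4,500.00     3,660.1512    14,640.6049      73,203.0244
  5     4,500.00     3,475.9271    17,379.6354     104,277.8126
  6     4,500.00     3,300.9754    19,805.8523     138,640.9664
  7    54,500.00    37,966.2676   265,763.8729   2,126,110.9832
  Σ                 60,589.3734   341,542.7048   2,521,379.9177
P = 60,589.3734.
Convexity = Σ t(t+1)·PV / [P·(1+y)²] = 2,521,379.9177 / (60,589.3734 × 1.108809) = 37.53056.

37.53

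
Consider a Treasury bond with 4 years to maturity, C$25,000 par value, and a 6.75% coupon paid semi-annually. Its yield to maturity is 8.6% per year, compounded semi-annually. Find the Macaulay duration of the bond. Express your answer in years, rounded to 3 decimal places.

Periodic yield y = 0.043. Discount each cash flow and weight by its period:
  t   CF        PV=CF/(1+0.043)^t    t·PV
  1       843.75       808.9645       808.9645
  2       843.75       775.6132     1,551.2263
  3       843.75       743.6368     2,230.9103
  4       843.75       712.9787     2,851.9148
  5       843.75       683.5846     3,417.9228
  6       843.75       655.4023     3,932.4136
  7       843.75       628.3818     4,398.6729
  8    25,843.75    18,453.5984   147,628.7868
  Σ                 23,462.1602   166,820.8120
Price P = Σ PV = 23,462.1602.
Macaulay duration = Σ(t·PV) / P = 166,820.8120 / 23,462.1602 = 7.11021 half-year periods.
In years: 7.11021 / 2 = 3.55510 years.

3.555 years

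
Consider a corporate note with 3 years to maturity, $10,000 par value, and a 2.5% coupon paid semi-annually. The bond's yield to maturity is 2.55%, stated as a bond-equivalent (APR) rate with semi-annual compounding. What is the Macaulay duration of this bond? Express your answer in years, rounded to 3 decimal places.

Periodic yield y = 0.01275. Discount each cash flow and weight by its period:
  t   CF        PV=CF/(1+0.01275)^t    t·PV
  1       125.00       123.4263       123.4263
  2       125.00       121.8724       243.7449
  3       125.00       120.3381       361.0144
  4       125.00       118.8231       475.2925
  5       125.00       117.3272       586.6361
  6    10,125.00     9,383.8600    56,303.1601
  Σ                  9,985.6473    58,093.2743
Price P = Σ PV = 9,985.6473.
Macaulay duration = Σ(t·PV) / P = 58,093.2743 / 9,985.6473 = 5.81768 half-year periods.
In years: 5.81768 / 2 = 2.90884 years.

2.909 years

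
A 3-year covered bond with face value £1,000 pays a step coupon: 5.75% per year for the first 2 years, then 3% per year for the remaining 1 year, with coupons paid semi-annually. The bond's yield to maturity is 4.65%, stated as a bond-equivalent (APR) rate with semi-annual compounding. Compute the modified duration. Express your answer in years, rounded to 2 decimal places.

Periodic yield y = 0.02325. First find Macaulay duration:
  t   CF        PV=CF/(1+0.02325)^t    t·PV
  1        28.75        28.0968        28.0968
  2        28.75        27.4583        54.9167
  3        28.75        26.8344        80.5033
  4        28.75        26.2247       104.8989
  5        15.00        13.3716        66.8579
  6     1,015.00       884.2509     5,305.5055
  Σ                  1,006.2368     5,640.7791
P = 1,006.2368; Macaulay duration = 5,640.7791 / 1,006.2368 = 5.60582 half-year periods = 2.80291 years.
Modified duration = D_Mac / (1 + y) = 2.80291 / 1.02325 = 2.73922 years.

2.74 years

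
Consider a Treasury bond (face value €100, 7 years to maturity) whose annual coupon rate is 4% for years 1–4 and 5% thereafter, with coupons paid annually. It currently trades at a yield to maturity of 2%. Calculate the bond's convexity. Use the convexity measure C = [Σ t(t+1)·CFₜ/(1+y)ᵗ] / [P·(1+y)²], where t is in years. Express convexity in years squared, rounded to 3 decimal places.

With y = 0.02:
  t   CF        PV=CF/(1+0.02)^t    t·PV        t(t+1)·PV
  1         4.00         3.9216         3.9216           7.8431
  2         4.00         3.8447         7.6894          23.0681
  3         4.00         3.7693        11.3079          45.2315
  4         4.00         3.6954        14.7815          73.9076
  5         5.00         4.5287        22.6433         135.8596
  6         5.00         4.4399        26.6391         186.4740
  7       105.00        91.4088       639.8617       5,118.8939
  Σ                    115.6082       726.8445       5,591.2778
P = 115.6082.
Convexity = Σ t(t+1)·PV / [P·(1+y)²] = 5,591.2778 / (115.6082 × 1.040400) = 46.48597.

46.486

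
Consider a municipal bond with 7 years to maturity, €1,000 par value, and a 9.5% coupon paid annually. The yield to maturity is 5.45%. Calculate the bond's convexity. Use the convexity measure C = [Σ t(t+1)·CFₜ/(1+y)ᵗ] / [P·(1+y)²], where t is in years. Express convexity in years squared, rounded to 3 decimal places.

With y = 0.0545:
  t   CF        PV=CF/(1+0.0545)^t    t·PV        t(t+1)·PV
  1        95.00        90.0901        90.0901         180.1802
  2        95.00        85.4339       170.8679         512.6036
  3        95.00        81.0184       243.0553         972.2212
  4        95.00        76.8311       307.3246       1,536.6228
  5        95.00        72.8603       364.3013       2,185.8076
  6        95.00        69.0946       414.5676       2,901.9732
  7     1,095.00       755.2453     5,286.7171      42,293.7367
  Σ                  1,230.5738     6,876.9238      50,583.1454
P = 1,230.5738.
Convexity = Σ t(t+1)·PV / [P·(1+y)²] = 50,583.1454 / (1,230.5738 × 1.111970) = 36.96622.

36.966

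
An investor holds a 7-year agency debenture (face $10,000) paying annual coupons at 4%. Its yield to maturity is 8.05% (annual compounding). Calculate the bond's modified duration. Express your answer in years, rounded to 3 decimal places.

5.672 years

Periodic yield y = 0.0805. First find Macaulay duration:
  t   CF        PV=CF/(1+0.0805)^t    t·PV
  1       400.00       370.1990       370.1990
  2       400.00       342.6182       685.2364
  3       400.00       317.0923       951.2769
  4       400.00       293.4681     1,173.8724
  5       400.00       271.6040     1,358.0199
  6       400.00       251.3688     1,508.2128
  7    10,400.00     6,048.6707    42,340.6948
  Σ                  7,895.0211    48,387.5122
P = 7,895.0211; Macaulay duration = 48,387.5122 / 7,895.0211 = 6.12886 years.
Modified duration = D_Mac / (1 + y) = 6.12886 / 1.0805 = 5.67225 years.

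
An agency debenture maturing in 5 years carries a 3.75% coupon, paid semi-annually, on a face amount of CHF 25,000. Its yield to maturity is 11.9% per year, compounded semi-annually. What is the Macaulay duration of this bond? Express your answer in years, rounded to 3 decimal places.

4.508 years

Periodic yield y = 0.0595. Discount each cash flow and weight by its period:
  t   CF        PV=CF/(1+0.0595)^t    t·PV
  1       468.75       442.4257       442.4257
  2       468.75       417.5797       835.1594
  3       468.75       394.1290     1,182.3870
  4       468.75       371.9953     1,487.9811
  5       468.75       351.1046     1,755.5228
  6       468.75       331.3870     1,988.3222
  7       468.75       312.7768     2,189.4377
  8       468.75       295.2117     2,361.6937
  9       468.75       278.6331     2,507.6975
  10   25,468.75    14,288.8744   142,888.7444
  Σ                 17,484.1173   157,639.3715
Price P = Σ PV = 17,484.1173.
Macaulay duration = Σ(t·PV) / P = 157,639.3715 / 17,484.1173 = 9.01615 half-year periods.
In years: 9.01615 / 2 = 4.50807 years.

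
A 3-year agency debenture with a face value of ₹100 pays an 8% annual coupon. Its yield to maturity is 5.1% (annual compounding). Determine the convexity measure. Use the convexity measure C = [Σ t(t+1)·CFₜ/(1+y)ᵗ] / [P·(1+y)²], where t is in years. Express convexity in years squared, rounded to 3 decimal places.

With y = 0.051:
  t   CF        PV=CF/(1+0.051)^t    t·PV        t(t+1)·PV
  1         8.00         7.6118         7.6118          15.2236
  2         8.00         7.2424        14.4849          43.4546
  3       108.00        93.0284       279.0852       1,116.3409
  Σ                    107.8826       301.1819       1,175.0191
P = 107.8826.
Convexity = Σ t(t+1)·PV / [P·(1+y)²] = 1,175.0191 / (107.8826 × 1.104601) = 9.86025.

9.860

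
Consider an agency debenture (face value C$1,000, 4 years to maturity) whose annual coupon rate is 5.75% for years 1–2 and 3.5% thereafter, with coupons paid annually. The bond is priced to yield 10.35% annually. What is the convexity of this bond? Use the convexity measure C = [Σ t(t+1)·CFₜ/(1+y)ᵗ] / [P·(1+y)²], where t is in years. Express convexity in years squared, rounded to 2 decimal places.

14.62

With y = 0.1035:
  t   CF        PV=CF/(1+0.1035)^t    t·PV        t(t+1)·PV
  1        57.50        52.1069        52.1069         104.2139
  2        57.50        47.2197        94.4394         283.3182
  3        35.00        26.0466        78.1398         312.5592
  4     1,035.00       697.9929     2,791.9716      13,959.8578
  Σ                    823.3661     3,016.6577      14,659.9491
P = 823.3661.
Convexity = Σ t(t+1)·PV / [P·(1+y)²] = 14,659.9491 / (823.3661 × 1.217712) = 14.62160.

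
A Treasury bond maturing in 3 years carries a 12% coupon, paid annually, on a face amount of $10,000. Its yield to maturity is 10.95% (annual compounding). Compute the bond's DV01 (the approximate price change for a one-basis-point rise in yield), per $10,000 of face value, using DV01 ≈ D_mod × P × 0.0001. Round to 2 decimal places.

Periodic yield y = 0.1095.
  t   CF        PV=CF/(1+0.1095)^t    t·PV
  1     1,200.00     1,081.5683     1,081.5683
  2     1,200.00       974.8249     1,949.6499
  3    11,200.00     8,200.4201    24,601.2604
  Σ                 10,256.8133    27,632.4785
P = 10,256.8133; D_Mac = 2.69406 yrs; D_mod = 2.42818 yrs.
DV01 ≈ 2.42818 × 10,256.8133 × 0.0001 = 2.490534.

$2.49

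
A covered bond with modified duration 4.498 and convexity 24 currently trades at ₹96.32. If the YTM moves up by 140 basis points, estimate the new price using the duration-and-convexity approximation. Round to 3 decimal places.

Duration effect: -D_mod·Δy = -4.498 × (+0.014) = -0.062972
Convexity effect: ½·C·(Δy)² = 0.5 × 24 × (0.014)² = +0.0023520
ΔP/P ≈ -0.062972 + 0.0023520 = -0.060620
New price ≈ 96.32 × (1 - 0.060620) = 90.4810816.

₹90.481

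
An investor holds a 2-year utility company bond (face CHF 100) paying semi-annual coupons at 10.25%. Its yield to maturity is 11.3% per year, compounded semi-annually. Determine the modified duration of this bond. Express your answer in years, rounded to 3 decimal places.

Periodic yield y = 0.0565. First find Macaulay duration:
  t   CF        PV=CF/(1+0.0565)^t    t·PV
  1        5.125         4.8509         4.8509
  2        5.125         4.5915         9.1830
  3        5.125         4.3460        13.0379
  4      105.125        84.3778       337.5110
  Σ                     98.1661       364.5828
P = 98.1661; Macaulay duration = 364.5828 / 98.1661 = 3.71394 half-year periods = 1.85697 years.
Modified duration = D_Mac / (1 + y) = 1.85697 / 1.0565 = 1.75766 years.

1.758 years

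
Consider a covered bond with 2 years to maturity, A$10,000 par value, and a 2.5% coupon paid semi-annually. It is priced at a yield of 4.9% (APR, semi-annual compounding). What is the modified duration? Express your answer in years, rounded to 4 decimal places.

Periodic yield y = 0.0245. First find Macaulay duration:
  t   CF        PV=CF/(1+0.0245)^t    t·PV
  1       125.00       122.0107       122.0107
  2       125.00       119.0930       238.1859
  3       125.00       116.2450       348.7349
  4    10,125.00     9,190.6702    36,762.6807
  Σ                  9,548.0188    37,471.6122
P = 9,548.0188; Macaulay duration = 37,471.6122 / 9,548.0188 = 3.92454 half-year periods = 1.96227 years.
Modified duration = D_Mac / (1 + y) = 1.96227 / 1.0245 = 1.91535 years.

1.9153 years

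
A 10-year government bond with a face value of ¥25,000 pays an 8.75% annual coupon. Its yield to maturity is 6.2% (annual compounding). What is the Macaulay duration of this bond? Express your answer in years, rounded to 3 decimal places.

Periodic yield y = 0.062. Discount each cash flow and weight by its year:
  t   CF        PV=CF/(1+0.062)^t    t·PV
  1     2,187.50     2,059.7928     2,059.7928
  2     2,187.50     1,939.5413     3,879.0826
  3     2,187.50     1,826.3101     5,478.9302
  4     2,187.50     1,719.6893     6,878.7573
  5     2,187.50     1,619.2931     8,096.4657
  6     2,187.50     1,524.7581     9,148.5489
  7     2,187.50     1,435.7421    10,050.1949
  8     2,187.50     1,351.9229    10,815.3833
  9     2,187.50     1,272.9971    11,456.9738
  10   27,187.50    14,897.8675   148,978.6748
  Σ                 29,647.9144   216,842.8043
Price P = Σ PV = 29,647.9144.
Macaulay duration = Σ(t·PV) / P = 216,842.8043 / 29,647.9144 = 7.31393 years.

7.314 years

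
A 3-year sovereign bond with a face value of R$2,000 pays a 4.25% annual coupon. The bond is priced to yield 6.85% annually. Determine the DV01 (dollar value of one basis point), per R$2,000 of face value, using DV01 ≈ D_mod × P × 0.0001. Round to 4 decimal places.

Periodic yield y = 0.0685.
  t   CF        PV=CF/(1+0.0685)^t    t·PV
  1        85.00        79.5508        79.5508
  2        85.00        74.4509       148.9018
  3     2,085.00     1,709.1591     5,127.4772
  Σ                  1,863.1607     5,355.9297
P = 1,863.1607; D_Mac = 2.87465 yrs; D_mod = 2.69036 yrs.
DV01 ≈ 2.69036 × 1,863.1607 × 0.0001 = 0.501257.

R$0.5013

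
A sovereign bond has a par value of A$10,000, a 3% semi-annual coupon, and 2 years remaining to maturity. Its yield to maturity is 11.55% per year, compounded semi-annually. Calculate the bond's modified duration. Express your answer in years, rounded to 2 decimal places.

1.85 years

Periodic yield y = 0.05775. First find Macaulay duration:
  t   CF        PV=CF/(1+0.05775)^t    t·PV
  1       150.00       141.8104       141.8104
  2       150.00       134.0680       268.1360
  3       150.00       126.7483       380.2449
  4    10,150.00     8,108.3765    32,433.5060
  Σ                  8,511.0033    33,223.6974
P = 8,511.0033; Macaulay duration = 33,223.6974 / 8,511.0033 = 3.90362 half-year periods = 1.95181 years.
Modified duration = D_Mac / (1 + y) = 1.95181 / 1.05775 = 1.84525 years.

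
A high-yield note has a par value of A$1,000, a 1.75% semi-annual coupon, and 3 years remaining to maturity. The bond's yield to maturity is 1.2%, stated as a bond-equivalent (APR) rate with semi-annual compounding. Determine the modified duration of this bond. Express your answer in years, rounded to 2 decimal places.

Periodic yield y = 0.006. First find Macaulay duration:
  t   CF        PV=CF/(1+0.006)^t    t·PV
  1         8.75         8.6978         8.6978
  2         8.75         8.6459        17.2919
  3         8.75         8.5944        25.7831
  4         8.75         8.5431        34.1725
  5         8.75         8.4922        42.4608
  6     1,008.75       973.1856     5,839.1135
  Σ                  1,016.1590     5,967.5195
P = 1,016.1590; Macaulay duration = 5,967.5195 / 1,016.1590 = 5.87262 half-year periods = 2.93631 years.
Modified duration = D_Mac / (1 + y) = 2.93631 / 1.006 = 2.91880 years.

2.92 years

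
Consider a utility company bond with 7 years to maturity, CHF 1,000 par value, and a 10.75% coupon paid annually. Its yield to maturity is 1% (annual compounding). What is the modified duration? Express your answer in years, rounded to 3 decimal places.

5.616 years

Periodic yield y = 0.01. First find Macaulay duration:
  t   CF        PV=CF/(1+0.01)^t    t·PV
  1       107.50       106.4356       106.4356
  2       107.50       105.3818       210.7637
  3       107.50       104.3384       313.0153
  4       107.50       103.3054       413.2215
  5       107.50       102.2826       511.4128
  6       107.50       101.2699       607.6192
  7     1,107.50     1,032.9852     7,230.8967
  Σ                  1,655.9990     9,393.3649
P = 1,655.9990; Macaulay duration = 9,393.3649 / 1,655.9990 = 5.67233 years.
Modified duration = D_Mac / (1 + y) = 5.67233 / 1.01 = 5.61616 years.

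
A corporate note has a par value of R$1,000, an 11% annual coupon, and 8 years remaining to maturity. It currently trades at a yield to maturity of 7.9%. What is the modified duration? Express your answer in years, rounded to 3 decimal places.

Periodic yield y = 0.079. First find Macaulay duration:
  t   CF        PV=CF/(1+0.079)^t    t·PV
  1       110.00       101.9462       101.9462
  2       110.00        94.4822       188.9643
  3       110.00        87.5646       262.6937
  4       110.00        81.1534       324.6137
  5       110.00        75.2117       376.0585
  6       110.00        69.7050       418.2301
  7       110.00        64.6015       452.2105
  8     1,110.00       604.1592     4,833.2739
  Σ                  1,178.8239     6,957.9910
P = 1,178.8239; Macaulay duration = 6,957.9910 / 1,178.8239 = 5.90249 years.
Modified duration = D_Mac / (1 + y) = 5.90249 / 1.079 = 5.47033 years.

5.470 years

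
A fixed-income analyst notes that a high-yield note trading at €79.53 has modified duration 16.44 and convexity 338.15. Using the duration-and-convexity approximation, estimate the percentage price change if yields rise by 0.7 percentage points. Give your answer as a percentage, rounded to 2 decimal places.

-10.68%

Duration effect: -D_mod·Δy = -16.44 × (+0.007) = -0.115080
Convexity effect: ½·C·(Δy)² = 0.5 × 338.15 × (0.007)² = +0.008284675
ΔP/P ≈ -0.115080 + 0.008284675 = -0.106795325
= -10.6795325%.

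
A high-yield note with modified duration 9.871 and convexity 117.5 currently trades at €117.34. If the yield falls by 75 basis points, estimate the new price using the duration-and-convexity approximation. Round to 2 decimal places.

Duration effect: -D_mod·Δy = -9.871 × (-0.0075) = +0.0740325
Convexity effect: ½·C·(Δy)² = 0.5 × 117.5 × (-0.0075)² = +0.0033046875
ΔP/P ≈ +0.0740325 + 0.0033046875 = +0.0773371875
New price ≈ 117.34 × (1 + 0.0773371875) = 126.41474558125.

€126.41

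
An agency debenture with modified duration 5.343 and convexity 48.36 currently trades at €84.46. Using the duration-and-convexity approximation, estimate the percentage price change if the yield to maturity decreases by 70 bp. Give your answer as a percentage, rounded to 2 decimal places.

Duration effect: -D_mod·Δy = -5.343 × (-0.007) = +0.037401
Convexity effect: ½·C·(Δy)² = 0.5 × 48.36 × (-0.007)² = +0.00118482
ΔP/P ≈ +0.037401 + 0.00118482 = +0.03858582
= +3.858582%.

+3.86%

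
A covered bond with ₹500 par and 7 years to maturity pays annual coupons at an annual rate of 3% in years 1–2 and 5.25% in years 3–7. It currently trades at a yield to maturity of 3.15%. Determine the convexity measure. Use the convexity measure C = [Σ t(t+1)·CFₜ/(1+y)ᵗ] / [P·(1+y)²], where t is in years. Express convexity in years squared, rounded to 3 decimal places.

With y = 0.0315:
  t   CF        PV=CF/(1+0.0315)^t    t·PV        t(t+1)·PV
  1        15.00        14.5419        14.5419          29.0839
  2        15.00        14.0978        28.1957          84.5871
  3        26.25        23.9178        71.7535         287.0139
  4        26.25        23.1874        92.7497         463.7483
  5        26.25        22.4793       112.3966         674.3796
  6        26.25        21.7928       130.7571         915.2995
  7       526.25       423.5527     2,964.8691      23,718.9527
  Σ                    543.5699     3,415.2635      26,173.0649
P = 543.5699.
Convexity = Σ t(t+1)·PV / [P·(1+y)²] = 26,173.0649 / (543.5699 × 1.063992) = 45.25439.

45.254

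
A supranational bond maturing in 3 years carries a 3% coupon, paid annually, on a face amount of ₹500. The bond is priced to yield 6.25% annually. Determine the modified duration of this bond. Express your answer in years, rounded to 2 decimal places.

Periodic yield y = 0.0625. First find Macaulay duration:
  t   CF        PV=CF/(1+0.0625)^t    t·PV
  1        15.00        14.1176        14.1176
  2        15.00        13.2872        26.5744
  3       515.00       429.3588     1,288.0765
  Σ                    456.7637     1,328.7686
P = 456.7637; Macaulay duration = 1,328.7686 / 456.7637 = 2.90909 years.
Modified duration = D_Mac / (1 + y) = 2.90909 / 1.0625 = 2.73797 years.

2.74 years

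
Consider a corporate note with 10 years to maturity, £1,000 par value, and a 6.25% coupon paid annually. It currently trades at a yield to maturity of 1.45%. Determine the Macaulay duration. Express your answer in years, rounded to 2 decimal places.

Periodic yield y = 0.0145. Discount each cash flow and weight by its year:
  t   CF        PV=CF/(1+0.0145)^t    t·PV
  1        62.50        61.6067        61.6067
  2        62.50        60.7262       121.4523
  3        62.50        59.8582       179.5747
  4        62.50        59.0027       236.0108
  5        62.50        58.1594       290.7969
  6        62.50        57.3281       343.9687
  7        62.50        56.5087       395.5612
  8        62.50        55.7011       445.6086
  9        62.50        54.9050       494.1446
  10    1,062.50       920.0436     9,200.4363
  Σ                  1,443.8397    11,769.1609
Price P = Σ PV = 1,443.8397.
Macaulay duration = Σ(t·PV) / P = 11,769.1609 / 1,443.8397 = 8.15129 years.

8.15 years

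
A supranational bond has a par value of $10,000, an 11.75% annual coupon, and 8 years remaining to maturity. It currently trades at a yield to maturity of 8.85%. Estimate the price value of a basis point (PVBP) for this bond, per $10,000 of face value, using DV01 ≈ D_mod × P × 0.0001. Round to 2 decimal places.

$6.17

Periodic yield y = 0.0885.
  t   CF        PV=CF/(1+0.0885)^t    t·PV
  1     1,175.00     1,079.4672     1,079.4672
  2     1,175.00       991.7016     1,983.4031
  3     1,175.00       911.0717     2,733.2152
  4     1,175.00       836.9974     3,347.9898
  5     1,175.00       768.9457     3,844.7287
  6     1,175.00       706.4270     4,238.5618
  7     1,175.00       648.9912     4,542.9387
  8    11,175.00     5,670.4832    45,363.8653
  Σ                 11,614.0850    67,134.1697
P = 11,614.0850; D_Mac = 5.78041 yrs; D_mod = 5.31044 yrs.
DV01 ≈ 5.31044 × 11,614.0850 × 0.0001 = 6.167586.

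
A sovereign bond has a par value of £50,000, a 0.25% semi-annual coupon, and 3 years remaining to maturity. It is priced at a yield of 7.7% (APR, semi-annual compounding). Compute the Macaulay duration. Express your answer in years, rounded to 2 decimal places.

Periodic yield y = 0.0385. Discount each cash flow and weight by its period:
  t   CF        PV=CF/(1+0.0385)^t    t·PV
  1        62.50        60.1830        60.1830
  2        62.50        57.9518       115.9036
  3        62.50        55.8034       167.4101
  4        62.50        53.7346       214.9384
  5        62.50        51.7425       258.7126
  6    50,062.50    39,909.2465   239,455.4790
  Σ                 40,188.6618   240,272.6267
Price P = Σ PV = 40,188.6618.
Macaulay duration = Σ(t·PV) / P = 240,272.6267 / 40,188.6618 = 5.97862 half-year periods.
In years: 5.97862 / 2 = 2.98931 years.

2.99 years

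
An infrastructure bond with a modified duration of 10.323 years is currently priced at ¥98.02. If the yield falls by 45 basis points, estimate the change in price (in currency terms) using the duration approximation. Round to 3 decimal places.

Duration approximation: ΔP/P ≈ -D_mod · Δy = -10.323 × (-0.0045) = +0.0464535.
ΔP ≈ 98.02 × (+0.0464535) = +4.55337207.

+¥4.553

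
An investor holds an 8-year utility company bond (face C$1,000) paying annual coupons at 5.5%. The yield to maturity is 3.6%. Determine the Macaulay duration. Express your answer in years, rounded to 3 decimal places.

Periodic yield y = 0.036. Discount each cash flow and weight by its year:
  t   CF        PV=CF/(1+0.036)^t    t·PV
  1        55.00        53.0888        53.0888
  2        55.00        51.2440       102.4880
  3        55.00        49.4633       148.3900
  4        55.00        47.7445       190.9781
  5        55.00        46.0855       230.4273
  6        55.00        44.4840       266.9042
  7        55.00        42.9383       300.5678
  8     1,055.00       795.0133     6,360.1067
  Σ                  1,130.0618     7,652.9510
Price P = Σ PV = 1,130.0618.
Macaulay duration = Σ(t·PV) / P = 7,652.9510 / 1,130.0618 = 6.77215 years.

6.772 years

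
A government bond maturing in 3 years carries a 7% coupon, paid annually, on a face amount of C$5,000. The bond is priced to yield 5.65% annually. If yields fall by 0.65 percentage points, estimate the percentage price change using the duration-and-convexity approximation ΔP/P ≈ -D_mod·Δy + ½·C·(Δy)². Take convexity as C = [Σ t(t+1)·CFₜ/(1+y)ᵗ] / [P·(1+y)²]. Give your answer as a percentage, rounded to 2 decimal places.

+1.75%

With y = 0.0565:
  t   CF        PV=CF/(1+0.0565)^t    t·PV        t(t+1)·PV
  1       350.00       331.2825       331.2825         662.5651
  2       350.00       313.5661       627.1321       1,881.3963
  3     5,350.00     4,536.7545    13,610.2635      54,441.0539
  Σ                  5,181.6031    14,568.6781      56,985.0153
P = 5,181.6031; D_Mac = 2.81162 yrs; D_mod = 2.66126 yrs; C = 9.85275.
Duration effect: -2.66126 × (-0.0065) = +0.017298
Convexity effect: 0.5 × 9.85275 × (-0.0065)² = +0.0002081
ΔP/P ≈ +0.017298 + 0.0002081 = +0.017506 = +1.7506%.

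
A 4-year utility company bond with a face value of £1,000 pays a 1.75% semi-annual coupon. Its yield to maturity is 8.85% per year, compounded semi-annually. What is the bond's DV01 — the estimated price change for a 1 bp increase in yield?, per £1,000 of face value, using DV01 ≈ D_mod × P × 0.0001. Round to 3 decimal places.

£0.283

Periodic yield y = 0.04425.
  t   CF        PV=CF/(1+0.04425)^t    t·PV
  1         8.75         8.3792         8.3792
  2         8.75         8.0242        16.0483
  3         8.75         7.6841        23.0524
  4         8.75         7.3585        29.4341
  5         8.75         7.0467        35.2335
  6         8.75         6.7481        40.4886
  7         8.75         6.4621        45.2350
  8     1,008.75       713.4239     5,707.3915
  Σ                    765.1269     5,905.2625
P = 765.1269; D_Mac = 7.71802 half-year periods = 3.85901 yrs; D_mod = 3.69548 yrs.
DV01 ≈ 3.69548 × 765.1269 × 0.0001 = 0.282751.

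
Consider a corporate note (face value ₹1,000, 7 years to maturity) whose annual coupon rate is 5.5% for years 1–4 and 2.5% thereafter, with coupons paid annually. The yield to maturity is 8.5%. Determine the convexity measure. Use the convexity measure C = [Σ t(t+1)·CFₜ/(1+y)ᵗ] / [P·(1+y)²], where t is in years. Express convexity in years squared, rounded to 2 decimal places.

With y = 0.085:
  t   CF        PV=CF/(1+0.085)^t    t·PV        t(t+1)·PV
  1        55.00        50.6912        50.6912         101.3825
  2        55.00        46.7200        93.4401         280.3202
  3        55.00        43.0599       129.1798         516.7193
  4        55.00        39.6866       158.7463         793.7317
  5        25.00        16.6261        83.1307         498.7841
  6        25.00        15.3236        91.9418         643.5923
  7     1,025.00       579.0495     4,053.3466      32,426.7725
  Σ                    791.1571     4,660.4765      35,261.3027
P = 791.1571.
Convexity = Σ t(t+1)·PV / [P·(1+y)²] = 35,261.3027 / (791.1571 × 1.177225) = 37.85961.

37.86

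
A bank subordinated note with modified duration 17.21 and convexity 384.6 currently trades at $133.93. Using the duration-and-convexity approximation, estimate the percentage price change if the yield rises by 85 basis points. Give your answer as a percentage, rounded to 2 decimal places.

Duration effect: -D_mod·Δy = -17.21 × (+0.0085) = -0.146285
Convexity effect: ½·C·(Δy)² = 0.5 × 384.6 × (0.0085)² = +0.013893675
ΔP/P ≈ -0.146285 + 0.013893675 = -0.132391325
= -13.2391325%.

-13.24%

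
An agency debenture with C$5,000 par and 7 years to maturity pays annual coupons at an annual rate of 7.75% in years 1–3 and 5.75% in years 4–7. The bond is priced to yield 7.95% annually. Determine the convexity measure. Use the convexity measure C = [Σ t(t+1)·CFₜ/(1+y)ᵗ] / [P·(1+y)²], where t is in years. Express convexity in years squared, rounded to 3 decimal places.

With y = 0.0795:
  t   CF        PV=CF/(1+0.0795)^t    t·PV        t(t+1)·PV
  1       387.50       358.9625       358.9625         717.9250
  2       387.50       332.5266       665.0532       1,995.1597
  3       387.50       308.0376       924.1129       3,696.4515
  4       287.50       211.7129       846.8515       4,234.2574
  5       287.50       196.1212       980.6062       5,883.6370
  6       287.50       181.6778     1,090.0671       7,630.4695
  7     5,287.50     3,095.2224    21,666.5565     173,332.4520
  Σ                  4,684.2610    26,532.2098     197,490.3521
P = 4,684.2610.
Convexity = Σ t(t+1)·PV / [P·(1+y)²] = 197,490.3521 / (4,684.2610 × 1.165320) = 36.17925.

36.179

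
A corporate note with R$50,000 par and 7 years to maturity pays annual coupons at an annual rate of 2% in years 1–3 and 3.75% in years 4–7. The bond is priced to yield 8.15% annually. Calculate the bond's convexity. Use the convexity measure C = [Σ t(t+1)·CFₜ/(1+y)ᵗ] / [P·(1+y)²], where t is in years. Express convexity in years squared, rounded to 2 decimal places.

With y = 0.0815:
  t   CF        PV=CF/(1+0.0815)^t    t·PV        t(t+1)·PV
  1     1,000.00       924.6417       924.6417       1,849.2834
  2     1,000.00       854.9623     1,709.9246       5,129.7737
  3     1,000.00       790.5338     2,371.6013       9,486.4053
  4     1,875.00     1,370.5509     5,482.2037      27,411.0185
  5     1,875.00     1,267.2685     6,336.3427      38,018.0562
  6     1,875.00     1,171.7693     7,030.6160      49,214.3122
  7    51,875.00    29,975.9146   209,831.4024   1,678,651.2195
  Σ                 36,355.6412   233,686.7324   1,809,760.0687
P = 36,355.6412.
Convexity = Σ t(t+1)·PV / [P·(1+y)²] = 1,809,760.0687 / (36,355.6412 × 1.169642) = 42.55946.

42.56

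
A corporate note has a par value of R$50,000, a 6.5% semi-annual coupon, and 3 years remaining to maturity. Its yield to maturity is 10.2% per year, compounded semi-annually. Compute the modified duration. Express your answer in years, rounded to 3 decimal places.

Periodic yield y = 0.051. First find Macaulay duration:
  t   CF        PV=CF/(1+0.051)^t    t·PV
  1     1,625.00     1,546.1465     1,546.1465
  2     1,625.00     1,471.1194     2,942.2389
  3     1,625.00     1,399.7331     4,199.1992
  4     1,625.00     1,331.8107     5,327.2428
  5     1,625.00     1,267.1843     6,335.9215
  6    51,625.00    38,303.9682   229,823.8094
  Σ                 45,319.9623   250,174.5583
P = 45,319.9623; Macaulay duration = 250,174.5583 / 45,319.9623 = 5.52018 half-year periods = 2.76009 years.
Modified duration = D_Mac / (1 + y) = 2.76009 / 1.051 = 2.62616 years.

2.626 years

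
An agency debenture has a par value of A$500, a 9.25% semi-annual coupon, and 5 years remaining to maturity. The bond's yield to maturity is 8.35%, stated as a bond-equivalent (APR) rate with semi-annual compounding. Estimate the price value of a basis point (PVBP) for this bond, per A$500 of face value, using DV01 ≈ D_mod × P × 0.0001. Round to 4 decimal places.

A$0.2055

Periodic yield y = 0.04175.
  t   CF        PV=CF/(1+0.04175)^t    t·PV
  1       23.125        22.1982        22.1982
  2       23.125        21.3086        42.6172
  3       23.125        20.4546        61.3638
  4       23.125        19.6349        78.5394
  5       23.125        18.8480        94.2398
  6       23.125        18.0926       108.5555
  7       23.125        17.3675       121.5725
  8       23.125        16.6715       133.3717
  9       23.125        16.0033       144.0299
  10     523.125       347.5125     3,475.1246
  Σ                    518.0916     4,281.6126
P = 518.0916; D_Mac = 8.26420 half-year periods = 4.13210 yrs; D_mod = 3.96650 yrs.
DV01 ≈ 3.96650 × 518.0916 × 0.0001 = 0.205501.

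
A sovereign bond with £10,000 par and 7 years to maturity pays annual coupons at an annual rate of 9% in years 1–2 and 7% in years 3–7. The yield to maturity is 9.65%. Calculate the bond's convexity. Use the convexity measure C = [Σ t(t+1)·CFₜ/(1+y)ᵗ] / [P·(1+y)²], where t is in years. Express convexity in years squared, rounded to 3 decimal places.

33.732

With y = 0.0965:
  t   CF        PV=CF/(1+0.0965)^t    t·PV        t(t+1)·PV
  1       900.00       820.7934       820.7934       1,641.5869
  2       900.00       748.5576     1,497.1152       4,491.3457
  3       700.00       530.9726     1,592.9179       6,371.6715
  4       700.00       484.2432     1,936.9726       9,684.8632
  5       700.00       441.6262     2,208.1311      13,248.7869
  6       700.00       402.7599     2,416.5594      16,915.9158
  7    10,700.00     5,614.6582    39,302.6076     314,420.8610
  Σ                  9,043.6112    49,775.0974     366,775.0310
P = 9,043.6112.
Convexity = Σ t(t+1)·PV / [P·(1+y)²] = 366,775.0310 / (9,043.6112 × 1.202312) = 33.73188.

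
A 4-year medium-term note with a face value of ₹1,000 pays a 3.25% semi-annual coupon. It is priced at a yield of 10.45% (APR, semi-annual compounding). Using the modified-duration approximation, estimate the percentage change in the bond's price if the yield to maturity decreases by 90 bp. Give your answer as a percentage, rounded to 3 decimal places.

+3.203%

Periodic yield y = 0.05225. Modified duration first:
  t   CF        PV=CF/(1+0.05225)^t    t·PV
  1        16.25        15.4431        15.4431
  2        16.25        14.6763        29.3525
  3        16.25        13.9475        41.8425
  4        16.25        13.2549        53.0197
  5        16.25        12.5968        62.9838
  6        16.25        11.9713        71.8275
  7        16.25        11.3768        79.6377
  8     1,016.25       676.1594     5,409.2751
  Σ                    769.4260     5,763.3821
P = 769.4260; D_Mac = 7.49050 half-year periods = 3.74525 yrs; D_mod = 3.74525/(1+0.05225) = 3.55928 yrs.
ΔP/P ≈ -D_mod · Δy = -3.55928 × (-0.009) = +0.032033 = +3.2033%.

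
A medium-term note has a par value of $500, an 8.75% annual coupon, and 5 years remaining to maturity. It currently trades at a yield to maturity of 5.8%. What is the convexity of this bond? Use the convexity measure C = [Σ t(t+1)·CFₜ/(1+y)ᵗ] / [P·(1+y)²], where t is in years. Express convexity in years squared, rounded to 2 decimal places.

21.86

With y = 0.058:
  t   CF        PV=CF/(1+0.058)^t    t·PV        t(t+1)·PV
  1        43.75        41.3516        41.3516          82.7032
  2        43.75        39.0847        78.1694         234.5082
  3        43.75        36.9421       110.8262         443.3047
  4        43.75        34.9169       139.6675         698.3375
  5       543.75       410.1766     2,050.8832      12,305.2994
  Σ                    562.4719     2,420.8979      13,764.1530
P = 562.4719.
Convexity = Σ t(t+1)·PV / [P·(1+y)²] = 13,764.1530 / (562.4719 × 1.119364) = 21.86137.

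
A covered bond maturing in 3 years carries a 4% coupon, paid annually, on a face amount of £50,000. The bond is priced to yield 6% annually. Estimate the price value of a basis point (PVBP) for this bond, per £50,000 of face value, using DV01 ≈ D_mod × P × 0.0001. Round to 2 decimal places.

Periodic yield y = 0.06.
  t   CF        PV=CF/(1+0.06)^t    t·PV
  1     2,000.00     1,886.7925     1,886.7925
  2     2,000.00     1,779.9929     3,559.9858
  3    52,000.00    43,660.2027   130,980.6082
  Σ                 47,326.9881   136,427.3864
P = 47,326.9881; D_Mac = 2.88266 yrs; D_mod = 2.71949 yrs.
DV01 ≈ 2.71949 × 47,326.9881 × 0.0001 = 12.870508.

£12.87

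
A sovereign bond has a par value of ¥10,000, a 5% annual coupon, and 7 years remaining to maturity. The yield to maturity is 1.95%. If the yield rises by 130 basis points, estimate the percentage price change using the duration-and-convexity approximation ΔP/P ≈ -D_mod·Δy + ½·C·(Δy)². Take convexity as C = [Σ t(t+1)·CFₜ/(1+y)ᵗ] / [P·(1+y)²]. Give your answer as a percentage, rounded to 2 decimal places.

-7.48%

With y = 0.0195:
  t   CF        PV=CF/(1+0.0195)^t    t·PV        t(t+1)·PV
  1       500.00       490.4365       490.4365         980.8730
  2       500.00       481.0559       962.1118       2,886.3354
  3       500.00       471.8547     1,415.5642       5,662.2568
  4       500.00       462.8296     1,851.3182       9,256.5911
  5       500.00       453.9770     2,269.8850      13,619.3101
  6       500.00       445.2938     2,671.7626      18,702.3385
  7    10,500.00     9,172.3092    64,206.1647     513,649.3174
  Σ                 11,977.7567    73,867.2430     564,757.0222
P = 11,977.7567; D_Mac = 6.16703 yrs; D_mod = 6.04908 yrs; C = 45.36404.
Duration effect: -6.04908 × (+0.013) = -0.078638
Convexity effect: 0.5 × 45.36404 × (0.013)² = +0.0038333
ΔP/P ≈ -0.078638 + 0.0038333 = -0.074805 = -7.4805%.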